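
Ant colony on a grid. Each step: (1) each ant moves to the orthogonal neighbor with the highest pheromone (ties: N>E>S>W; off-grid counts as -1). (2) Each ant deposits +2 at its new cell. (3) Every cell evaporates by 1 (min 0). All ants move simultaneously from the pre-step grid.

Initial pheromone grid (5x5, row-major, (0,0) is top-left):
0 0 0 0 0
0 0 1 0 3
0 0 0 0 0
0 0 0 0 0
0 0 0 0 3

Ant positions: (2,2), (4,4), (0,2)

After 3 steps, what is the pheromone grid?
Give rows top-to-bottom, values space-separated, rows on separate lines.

After step 1: ants at (1,2),(3,4),(1,2)
  0 0 0 0 0
  0 0 4 0 2
  0 0 0 0 0
  0 0 0 0 1
  0 0 0 0 2
After step 2: ants at (0,2),(4,4),(0,2)
  0 0 3 0 0
  0 0 3 0 1
  0 0 0 0 0
  0 0 0 0 0
  0 0 0 0 3
After step 3: ants at (1,2),(3,4),(1,2)
  0 0 2 0 0
  0 0 6 0 0
  0 0 0 0 0
  0 0 0 0 1
  0 0 0 0 2

0 0 2 0 0
0 0 6 0 0
0 0 0 0 0
0 0 0 0 1
0 0 0 0 2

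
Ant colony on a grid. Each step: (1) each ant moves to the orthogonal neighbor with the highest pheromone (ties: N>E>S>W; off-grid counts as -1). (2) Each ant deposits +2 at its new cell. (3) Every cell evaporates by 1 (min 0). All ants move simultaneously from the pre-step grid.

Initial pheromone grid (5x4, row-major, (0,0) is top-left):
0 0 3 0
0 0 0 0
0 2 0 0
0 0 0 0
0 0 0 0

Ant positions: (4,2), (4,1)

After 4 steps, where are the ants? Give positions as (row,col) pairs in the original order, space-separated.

Step 1: ant0:(4,2)->N->(3,2) | ant1:(4,1)->N->(3,1)
  grid max=2 at (0,2)
Step 2: ant0:(3,2)->W->(3,1) | ant1:(3,1)->N->(2,1)
  grid max=2 at (2,1)
Step 3: ant0:(3,1)->N->(2,1) | ant1:(2,1)->S->(3,1)
  grid max=3 at (2,1)
Step 4: ant0:(2,1)->S->(3,1) | ant1:(3,1)->N->(2,1)
  grid max=4 at (2,1)

(3,1) (2,1)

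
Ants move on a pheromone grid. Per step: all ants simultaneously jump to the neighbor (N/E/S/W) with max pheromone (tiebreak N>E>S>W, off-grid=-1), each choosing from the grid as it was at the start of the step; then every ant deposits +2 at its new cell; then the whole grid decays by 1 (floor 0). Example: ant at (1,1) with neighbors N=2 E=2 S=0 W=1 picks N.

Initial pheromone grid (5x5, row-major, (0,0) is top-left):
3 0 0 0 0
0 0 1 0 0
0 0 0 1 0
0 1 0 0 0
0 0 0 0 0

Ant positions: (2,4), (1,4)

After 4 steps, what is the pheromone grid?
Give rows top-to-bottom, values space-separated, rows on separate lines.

After step 1: ants at (2,3),(0,4)
  2 0 0 0 1
  0 0 0 0 0
  0 0 0 2 0
  0 0 0 0 0
  0 0 0 0 0
After step 2: ants at (1,3),(1,4)
  1 0 0 0 0
  0 0 0 1 1
  0 0 0 1 0
  0 0 0 0 0
  0 0 0 0 0
After step 3: ants at (1,4),(1,3)
  0 0 0 0 0
  0 0 0 2 2
  0 0 0 0 0
  0 0 0 0 0
  0 0 0 0 0
After step 4: ants at (1,3),(1,4)
  0 0 0 0 0
  0 0 0 3 3
  0 0 0 0 0
  0 0 0 0 0
  0 0 0 0 0

0 0 0 0 0
0 0 0 3 3
0 0 0 0 0
0 0 0 0 0
0 0 0 0 0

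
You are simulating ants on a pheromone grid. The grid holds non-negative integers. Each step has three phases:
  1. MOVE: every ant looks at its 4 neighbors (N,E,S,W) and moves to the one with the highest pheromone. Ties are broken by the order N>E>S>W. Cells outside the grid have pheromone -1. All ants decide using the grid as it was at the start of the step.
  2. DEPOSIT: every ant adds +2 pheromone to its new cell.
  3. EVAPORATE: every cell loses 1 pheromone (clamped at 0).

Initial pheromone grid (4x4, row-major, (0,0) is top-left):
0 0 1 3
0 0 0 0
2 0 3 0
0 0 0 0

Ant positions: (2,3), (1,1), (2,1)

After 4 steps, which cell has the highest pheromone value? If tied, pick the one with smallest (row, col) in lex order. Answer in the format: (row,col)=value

Answer: (2,2)=9

Derivation:
Step 1: ant0:(2,3)->W->(2,2) | ant1:(1,1)->N->(0,1) | ant2:(2,1)->E->(2,2)
  grid max=6 at (2,2)
Step 2: ant0:(2,2)->N->(1,2) | ant1:(0,1)->E->(0,2) | ant2:(2,2)->N->(1,2)
  grid max=5 at (2,2)
Step 3: ant0:(1,2)->S->(2,2) | ant1:(0,2)->S->(1,2) | ant2:(1,2)->S->(2,2)
  grid max=8 at (2,2)
Step 4: ant0:(2,2)->N->(1,2) | ant1:(1,2)->S->(2,2) | ant2:(2,2)->N->(1,2)
  grid max=9 at (2,2)
Final grid:
  0 0 0 0
  0 0 7 0
  0 0 9 0
  0 0 0 0
Max pheromone 9 at (2,2)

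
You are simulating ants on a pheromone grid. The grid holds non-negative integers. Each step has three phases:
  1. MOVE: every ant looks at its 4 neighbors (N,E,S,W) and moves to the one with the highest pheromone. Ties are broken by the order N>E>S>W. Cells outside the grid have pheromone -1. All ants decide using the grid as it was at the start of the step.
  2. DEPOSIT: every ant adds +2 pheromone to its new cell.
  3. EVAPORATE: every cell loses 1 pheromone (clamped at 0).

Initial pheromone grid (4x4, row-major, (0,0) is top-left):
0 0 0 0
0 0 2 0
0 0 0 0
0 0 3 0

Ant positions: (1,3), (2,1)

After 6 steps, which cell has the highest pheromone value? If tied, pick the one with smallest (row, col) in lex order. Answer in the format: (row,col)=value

Step 1: ant0:(1,3)->W->(1,2) | ant1:(2,1)->N->(1,1)
  grid max=3 at (1,2)
Step 2: ant0:(1,2)->W->(1,1) | ant1:(1,1)->E->(1,2)
  grid max=4 at (1,2)
Step 3: ant0:(1,1)->E->(1,2) | ant1:(1,2)->W->(1,1)
  grid max=5 at (1,2)
Step 4: ant0:(1,2)->W->(1,1) | ant1:(1,1)->E->(1,2)
  grid max=6 at (1,2)
Step 5: ant0:(1,1)->E->(1,2) | ant1:(1,2)->W->(1,1)
  grid max=7 at (1,2)
Step 6: ant0:(1,2)->W->(1,1) | ant1:(1,1)->E->(1,2)
  grid max=8 at (1,2)
Final grid:
  0 0 0 0
  0 6 8 0
  0 0 0 0
  0 0 0 0
Max pheromone 8 at (1,2)

Answer: (1,2)=8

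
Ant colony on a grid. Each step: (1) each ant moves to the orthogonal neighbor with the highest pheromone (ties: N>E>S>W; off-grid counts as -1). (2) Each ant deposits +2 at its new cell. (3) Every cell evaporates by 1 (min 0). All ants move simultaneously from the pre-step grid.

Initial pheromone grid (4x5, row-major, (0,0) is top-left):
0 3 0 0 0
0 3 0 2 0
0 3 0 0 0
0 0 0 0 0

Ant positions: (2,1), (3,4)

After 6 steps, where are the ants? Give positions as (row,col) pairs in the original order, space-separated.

Step 1: ant0:(2,1)->N->(1,1) | ant1:(3,4)->N->(2,4)
  grid max=4 at (1,1)
Step 2: ant0:(1,1)->N->(0,1) | ant1:(2,4)->N->(1,4)
  grid max=3 at (0,1)
Step 3: ant0:(0,1)->S->(1,1) | ant1:(1,4)->N->(0,4)
  grid max=4 at (1,1)
Step 4: ant0:(1,1)->N->(0,1) | ant1:(0,4)->S->(1,4)
  grid max=3 at (0,1)
Step 5: ant0:(0,1)->S->(1,1) | ant1:(1,4)->N->(0,4)
  grid max=4 at (1,1)
Step 6: ant0:(1,1)->N->(0,1) | ant1:(0,4)->S->(1,4)
  grid max=3 at (0,1)

(0,1) (1,4)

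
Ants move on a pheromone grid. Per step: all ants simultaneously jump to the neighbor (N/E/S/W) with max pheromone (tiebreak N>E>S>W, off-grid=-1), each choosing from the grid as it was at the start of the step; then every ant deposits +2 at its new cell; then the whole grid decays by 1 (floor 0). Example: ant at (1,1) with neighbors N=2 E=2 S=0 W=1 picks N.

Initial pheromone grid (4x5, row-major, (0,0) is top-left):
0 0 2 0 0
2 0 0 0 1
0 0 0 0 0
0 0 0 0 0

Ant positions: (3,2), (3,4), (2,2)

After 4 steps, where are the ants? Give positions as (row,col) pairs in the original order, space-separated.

Step 1: ant0:(3,2)->N->(2,2) | ant1:(3,4)->N->(2,4) | ant2:(2,2)->N->(1,2)
  grid max=1 at (0,2)
Step 2: ant0:(2,2)->N->(1,2) | ant1:(2,4)->N->(1,4) | ant2:(1,2)->N->(0,2)
  grid max=2 at (0,2)
Step 3: ant0:(1,2)->N->(0,2) | ant1:(1,4)->N->(0,4) | ant2:(0,2)->S->(1,2)
  grid max=3 at (0,2)
Step 4: ant0:(0,2)->S->(1,2) | ant1:(0,4)->S->(1,4) | ant2:(1,2)->N->(0,2)
  grid max=4 at (0,2)

(1,2) (1,4) (0,2)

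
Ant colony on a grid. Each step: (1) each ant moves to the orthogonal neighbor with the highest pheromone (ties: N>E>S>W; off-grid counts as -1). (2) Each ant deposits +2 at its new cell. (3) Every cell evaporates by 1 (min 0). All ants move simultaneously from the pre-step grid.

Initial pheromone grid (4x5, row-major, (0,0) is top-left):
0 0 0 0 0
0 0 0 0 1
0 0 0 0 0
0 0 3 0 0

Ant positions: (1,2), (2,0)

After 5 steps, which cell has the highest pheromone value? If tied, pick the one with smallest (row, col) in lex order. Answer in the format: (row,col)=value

Step 1: ant0:(1,2)->N->(0,2) | ant1:(2,0)->N->(1,0)
  grid max=2 at (3,2)
Step 2: ant0:(0,2)->E->(0,3) | ant1:(1,0)->N->(0,0)
  grid max=1 at (0,0)
Step 3: ant0:(0,3)->E->(0,4) | ant1:(0,0)->E->(0,1)
  grid max=1 at (0,1)
Step 4: ant0:(0,4)->S->(1,4) | ant1:(0,1)->E->(0,2)
  grid max=1 at (0,2)
Step 5: ant0:(1,4)->N->(0,4) | ant1:(0,2)->E->(0,3)
  grid max=1 at (0,3)
Final grid:
  0 0 0 1 1
  0 0 0 0 0
  0 0 0 0 0
  0 0 0 0 0
Max pheromone 1 at (0,3)

Answer: (0,3)=1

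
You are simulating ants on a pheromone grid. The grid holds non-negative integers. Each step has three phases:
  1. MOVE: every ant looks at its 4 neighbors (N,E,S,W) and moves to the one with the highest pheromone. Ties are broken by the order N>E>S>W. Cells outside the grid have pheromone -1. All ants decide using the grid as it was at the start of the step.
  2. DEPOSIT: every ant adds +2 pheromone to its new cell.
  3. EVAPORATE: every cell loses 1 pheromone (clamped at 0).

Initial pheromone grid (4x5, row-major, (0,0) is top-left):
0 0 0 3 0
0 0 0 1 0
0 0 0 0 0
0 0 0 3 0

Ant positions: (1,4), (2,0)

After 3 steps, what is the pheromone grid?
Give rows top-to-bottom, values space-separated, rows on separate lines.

After step 1: ants at (1,3),(1,0)
  0 0 0 2 0
  1 0 0 2 0
  0 0 0 0 0
  0 0 0 2 0
After step 2: ants at (0,3),(0,0)
  1 0 0 3 0
  0 0 0 1 0
  0 0 0 0 0
  0 0 0 1 0
After step 3: ants at (1,3),(0,1)
  0 1 0 2 0
  0 0 0 2 0
  0 0 0 0 0
  0 0 0 0 0

0 1 0 2 0
0 0 0 2 0
0 0 0 0 0
0 0 0 0 0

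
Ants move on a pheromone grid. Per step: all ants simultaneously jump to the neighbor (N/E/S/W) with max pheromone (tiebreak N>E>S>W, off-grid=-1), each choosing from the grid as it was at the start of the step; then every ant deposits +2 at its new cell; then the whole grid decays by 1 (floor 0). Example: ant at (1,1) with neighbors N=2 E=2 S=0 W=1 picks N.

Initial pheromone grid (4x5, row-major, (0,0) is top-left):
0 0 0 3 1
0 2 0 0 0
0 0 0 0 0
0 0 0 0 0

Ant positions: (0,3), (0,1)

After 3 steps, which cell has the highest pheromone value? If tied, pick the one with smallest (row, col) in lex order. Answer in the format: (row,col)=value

Answer: (1,1)=3

Derivation:
Step 1: ant0:(0,3)->E->(0,4) | ant1:(0,1)->S->(1,1)
  grid max=3 at (1,1)
Step 2: ant0:(0,4)->W->(0,3) | ant1:(1,1)->N->(0,1)
  grid max=3 at (0,3)
Step 3: ant0:(0,3)->E->(0,4) | ant1:(0,1)->S->(1,1)
  grid max=3 at (1,1)
Final grid:
  0 0 0 2 2
  0 3 0 0 0
  0 0 0 0 0
  0 0 0 0 0
Max pheromone 3 at (1,1)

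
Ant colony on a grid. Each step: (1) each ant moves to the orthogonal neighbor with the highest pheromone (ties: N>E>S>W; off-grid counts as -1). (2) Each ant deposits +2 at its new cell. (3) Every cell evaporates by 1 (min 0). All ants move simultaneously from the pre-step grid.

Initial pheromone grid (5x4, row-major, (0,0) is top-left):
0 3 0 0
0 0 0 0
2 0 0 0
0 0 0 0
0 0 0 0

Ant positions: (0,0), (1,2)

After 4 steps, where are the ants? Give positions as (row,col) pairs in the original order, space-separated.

Step 1: ant0:(0,0)->E->(0,1) | ant1:(1,2)->N->(0,2)
  grid max=4 at (0,1)
Step 2: ant0:(0,1)->E->(0,2) | ant1:(0,2)->W->(0,1)
  grid max=5 at (0,1)
Step 3: ant0:(0,2)->W->(0,1) | ant1:(0,1)->E->(0,2)
  grid max=6 at (0,1)
Step 4: ant0:(0,1)->E->(0,2) | ant1:(0,2)->W->(0,1)
  grid max=7 at (0,1)

(0,2) (0,1)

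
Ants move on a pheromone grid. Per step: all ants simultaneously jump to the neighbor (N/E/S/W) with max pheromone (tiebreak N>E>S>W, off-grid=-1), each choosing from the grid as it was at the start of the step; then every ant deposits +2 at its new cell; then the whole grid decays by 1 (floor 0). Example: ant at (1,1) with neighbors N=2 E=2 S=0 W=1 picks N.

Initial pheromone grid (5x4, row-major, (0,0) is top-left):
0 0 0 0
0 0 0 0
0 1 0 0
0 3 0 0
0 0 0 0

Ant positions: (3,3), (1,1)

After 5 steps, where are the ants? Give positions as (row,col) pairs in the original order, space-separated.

Step 1: ant0:(3,3)->N->(2,3) | ant1:(1,1)->S->(2,1)
  grid max=2 at (2,1)
Step 2: ant0:(2,3)->N->(1,3) | ant1:(2,1)->S->(3,1)
  grid max=3 at (3,1)
Step 3: ant0:(1,3)->N->(0,3) | ant1:(3,1)->N->(2,1)
  grid max=2 at (2,1)
Step 4: ant0:(0,3)->S->(1,3) | ant1:(2,1)->S->(3,1)
  grid max=3 at (3,1)
Step 5: ant0:(1,3)->N->(0,3) | ant1:(3,1)->N->(2,1)
  grid max=2 at (2,1)

(0,3) (2,1)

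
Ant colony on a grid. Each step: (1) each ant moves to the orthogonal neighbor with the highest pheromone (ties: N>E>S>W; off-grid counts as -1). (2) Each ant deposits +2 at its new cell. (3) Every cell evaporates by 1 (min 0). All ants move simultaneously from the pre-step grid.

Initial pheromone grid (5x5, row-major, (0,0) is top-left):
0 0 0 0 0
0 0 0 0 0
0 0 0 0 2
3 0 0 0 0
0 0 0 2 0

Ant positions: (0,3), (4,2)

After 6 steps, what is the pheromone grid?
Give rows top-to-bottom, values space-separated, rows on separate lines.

After step 1: ants at (0,4),(4,3)
  0 0 0 0 1
  0 0 0 0 0
  0 0 0 0 1
  2 0 0 0 0
  0 0 0 3 0
After step 2: ants at (1,4),(3,3)
  0 0 0 0 0
  0 0 0 0 1
  0 0 0 0 0
  1 0 0 1 0
  0 0 0 2 0
After step 3: ants at (0,4),(4,3)
  0 0 0 0 1
  0 0 0 0 0
  0 0 0 0 0
  0 0 0 0 0
  0 0 0 3 0
After step 4: ants at (1,4),(3,3)
  0 0 0 0 0
  0 0 0 0 1
  0 0 0 0 0
  0 0 0 1 0
  0 0 0 2 0
After step 5: ants at (0,4),(4,3)
  0 0 0 0 1
  0 0 0 0 0
  0 0 0 0 0
  0 0 0 0 0
  0 0 0 3 0
After step 6: ants at (1,4),(3,3)
  0 0 0 0 0
  0 0 0 0 1
  0 0 0 0 0
  0 0 0 1 0
  0 0 0 2 0

0 0 0 0 0
0 0 0 0 1
0 0 0 0 0
0 0 0 1 0
0 0 0 2 0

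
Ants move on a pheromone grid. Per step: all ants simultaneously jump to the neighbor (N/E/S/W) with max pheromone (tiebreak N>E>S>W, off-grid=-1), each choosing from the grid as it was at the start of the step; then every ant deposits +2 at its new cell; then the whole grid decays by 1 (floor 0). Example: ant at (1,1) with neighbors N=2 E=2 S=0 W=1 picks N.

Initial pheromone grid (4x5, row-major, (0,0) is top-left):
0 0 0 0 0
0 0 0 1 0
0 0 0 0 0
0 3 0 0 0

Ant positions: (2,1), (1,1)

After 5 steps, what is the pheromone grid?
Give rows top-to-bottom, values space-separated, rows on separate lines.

After step 1: ants at (3,1),(0,1)
  0 1 0 0 0
  0 0 0 0 0
  0 0 0 0 0
  0 4 0 0 0
After step 2: ants at (2,1),(0,2)
  0 0 1 0 0
  0 0 0 0 0
  0 1 0 0 0
  0 3 0 0 0
After step 3: ants at (3,1),(0,3)
  0 0 0 1 0
  0 0 0 0 0
  0 0 0 0 0
  0 4 0 0 0
After step 4: ants at (2,1),(0,4)
  0 0 0 0 1
  0 0 0 0 0
  0 1 0 0 0
  0 3 0 0 0
After step 5: ants at (3,1),(1,4)
  0 0 0 0 0
  0 0 0 0 1
  0 0 0 0 0
  0 4 0 0 0

0 0 0 0 0
0 0 0 0 1
0 0 0 0 0
0 4 0 0 0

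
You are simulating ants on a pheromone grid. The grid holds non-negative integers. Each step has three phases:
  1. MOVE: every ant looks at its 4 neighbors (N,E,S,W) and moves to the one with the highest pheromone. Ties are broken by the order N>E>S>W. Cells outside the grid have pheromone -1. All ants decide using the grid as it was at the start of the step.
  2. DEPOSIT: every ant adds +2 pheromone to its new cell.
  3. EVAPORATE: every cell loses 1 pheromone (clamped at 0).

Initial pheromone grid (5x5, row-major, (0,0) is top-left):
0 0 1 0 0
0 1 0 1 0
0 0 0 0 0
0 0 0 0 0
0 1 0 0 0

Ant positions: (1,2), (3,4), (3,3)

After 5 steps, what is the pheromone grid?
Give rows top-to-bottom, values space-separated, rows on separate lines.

After step 1: ants at (0,2),(2,4),(2,3)
  0 0 2 0 0
  0 0 0 0 0
  0 0 0 1 1
  0 0 0 0 0
  0 0 0 0 0
After step 2: ants at (0,3),(2,3),(2,4)
  0 0 1 1 0
  0 0 0 0 0
  0 0 0 2 2
  0 0 0 0 0
  0 0 0 0 0
After step 3: ants at (0,2),(2,4),(2,3)
  0 0 2 0 0
  0 0 0 0 0
  0 0 0 3 3
  0 0 0 0 0
  0 0 0 0 0
After step 4: ants at (0,3),(2,3),(2,4)
  0 0 1 1 0
  0 0 0 0 0
  0 0 0 4 4
  0 0 0 0 0
  0 0 0 0 0
After step 5: ants at (0,2),(2,4),(2,3)
  0 0 2 0 0
  0 0 0 0 0
  0 0 0 5 5
  0 0 0 0 0
  0 0 0 0 0

0 0 2 0 0
0 0 0 0 0
0 0 0 5 5
0 0 0 0 0
0 0 0 0 0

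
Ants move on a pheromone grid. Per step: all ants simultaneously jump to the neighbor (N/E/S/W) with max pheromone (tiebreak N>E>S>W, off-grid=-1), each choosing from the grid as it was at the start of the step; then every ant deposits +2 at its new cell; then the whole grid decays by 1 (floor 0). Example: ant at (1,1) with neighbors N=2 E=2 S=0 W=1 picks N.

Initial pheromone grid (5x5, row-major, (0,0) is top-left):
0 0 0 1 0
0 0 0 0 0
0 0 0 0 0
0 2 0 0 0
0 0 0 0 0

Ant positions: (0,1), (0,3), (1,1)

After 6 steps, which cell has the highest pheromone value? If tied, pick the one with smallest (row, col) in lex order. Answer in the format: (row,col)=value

Step 1: ant0:(0,1)->E->(0,2) | ant1:(0,3)->E->(0,4) | ant2:(1,1)->N->(0,1)
  grid max=1 at (0,1)
Step 2: ant0:(0,2)->W->(0,1) | ant1:(0,4)->S->(1,4) | ant2:(0,1)->E->(0,2)
  grid max=2 at (0,1)
Step 3: ant0:(0,1)->E->(0,2) | ant1:(1,4)->N->(0,4) | ant2:(0,2)->W->(0,1)
  grid max=3 at (0,1)
Step 4: ant0:(0,2)->W->(0,1) | ant1:(0,4)->S->(1,4) | ant2:(0,1)->E->(0,2)
  grid max=4 at (0,1)
Step 5: ant0:(0,1)->E->(0,2) | ant1:(1,4)->N->(0,4) | ant2:(0,2)->W->(0,1)
  grid max=5 at (0,1)
Step 6: ant0:(0,2)->W->(0,1) | ant1:(0,4)->S->(1,4) | ant2:(0,1)->E->(0,2)
  grid max=6 at (0,1)
Final grid:
  0 6 6 0 0
  0 0 0 0 1
  0 0 0 0 0
  0 0 0 0 0
  0 0 0 0 0
Max pheromone 6 at (0,1)

Answer: (0,1)=6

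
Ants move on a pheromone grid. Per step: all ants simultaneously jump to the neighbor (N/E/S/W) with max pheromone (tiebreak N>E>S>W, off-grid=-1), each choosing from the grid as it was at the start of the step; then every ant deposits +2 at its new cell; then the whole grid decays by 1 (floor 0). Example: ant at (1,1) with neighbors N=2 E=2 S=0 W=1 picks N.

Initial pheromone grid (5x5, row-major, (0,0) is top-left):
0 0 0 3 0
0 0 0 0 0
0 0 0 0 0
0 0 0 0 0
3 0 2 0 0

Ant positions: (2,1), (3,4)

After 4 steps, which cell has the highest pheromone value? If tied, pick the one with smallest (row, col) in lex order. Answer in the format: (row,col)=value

Answer: (0,3)=1

Derivation:
Step 1: ant0:(2,1)->N->(1,1) | ant1:(3,4)->N->(2,4)
  grid max=2 at (0,3)
Step 2: ant0:(1,1)->N->(0,1) | ant1:(2,4)->N->(1,4)
  grid max=1 at (0,1)
Step 3: ant0:(0,1)->E->(0,2) | ant1:(1,4)->N->(0,4)
  grid max=1 at (0,2)
Step 4: ant0:(0,2)->E->(0,3) | ant1:(0,4)->S->(1,4)
  grid max=1 at (0,3)
Final grid:
  0 0 0 1 0
  0 0 0 0 1
  0 0 0 0 0
  0 0 0 0 0
  0 0 0 0 0
Max pheromone 1 at (0,3)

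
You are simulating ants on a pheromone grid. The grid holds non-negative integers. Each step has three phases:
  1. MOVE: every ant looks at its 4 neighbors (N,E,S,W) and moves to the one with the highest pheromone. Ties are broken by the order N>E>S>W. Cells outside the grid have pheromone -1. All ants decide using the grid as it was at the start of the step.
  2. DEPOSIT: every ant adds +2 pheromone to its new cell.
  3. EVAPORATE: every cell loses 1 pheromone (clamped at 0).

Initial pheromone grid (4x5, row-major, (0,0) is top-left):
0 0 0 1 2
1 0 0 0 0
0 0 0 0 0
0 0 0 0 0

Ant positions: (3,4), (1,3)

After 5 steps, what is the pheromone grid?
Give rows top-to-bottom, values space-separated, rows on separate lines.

After step 1: ants at (2,4),(0,3)
  0 0 0 2 1
  0 0 0 0 0
  0 0 0 0 1
  0 0 0 0 0
After step 2: ants at (1,4),(0,4)
  0 0 0 1 2
  0 0 0 0 1
  0 0 0 0 0
  0 0 0 0 0
After step 3: ants at (0,4),(1,4)
  0 0 0 0 3
  0 0 0 0 2
  0 0 0 0 0
  0 0 0 0 0
After step 4: ants at (1,4),(0,4)
  0 0 0 0 4
  0 0 0 0 3
  0 0 0 0 0
  0 0 0 0 0
After step 5: ants at (0,4),(1,4)
  0 0 0 0 5
  0 0 0 0 4
  0 0 0 0 0
  0 0 0 0 0

0 0 0 0 5
0 0 0 0 4
0 0 0 0 0
0 0 0 0 0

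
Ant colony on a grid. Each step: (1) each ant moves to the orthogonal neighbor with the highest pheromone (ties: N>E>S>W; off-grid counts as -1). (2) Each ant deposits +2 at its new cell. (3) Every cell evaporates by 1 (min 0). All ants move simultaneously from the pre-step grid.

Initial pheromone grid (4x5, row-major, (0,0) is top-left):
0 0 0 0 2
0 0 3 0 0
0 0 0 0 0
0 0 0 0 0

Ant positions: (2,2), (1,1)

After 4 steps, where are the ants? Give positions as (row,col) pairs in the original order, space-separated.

Step 1: ant0:(2,2)->N->(1,2) | ant1:(1,1)->E->(1,2)
  grid max=6 at (1,2)
Step 2: ant0:(1,2)->N->(0,2) | ant1:(1,2)->N->(0,2)
  grid max=5 at (1,2)
Step 3: ant0:(0,2)->S->(1,2) | ant1:(0,2)->S->(1,2)
  grid max=8 at (1,2)
Step 4: ant0:(1,2)->N->(0,2) | ant1:(1,2)->N->(0,2)
  grid max=7 at (1,2)

(0,2) (0,2)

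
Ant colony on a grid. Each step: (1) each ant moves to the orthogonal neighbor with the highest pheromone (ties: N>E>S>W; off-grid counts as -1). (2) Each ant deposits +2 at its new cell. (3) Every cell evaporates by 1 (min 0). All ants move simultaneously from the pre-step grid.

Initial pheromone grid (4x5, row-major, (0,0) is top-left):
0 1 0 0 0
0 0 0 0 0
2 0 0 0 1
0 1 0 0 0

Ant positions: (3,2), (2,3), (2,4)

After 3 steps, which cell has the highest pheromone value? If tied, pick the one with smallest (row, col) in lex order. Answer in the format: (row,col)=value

Step 1: ant0:(3,2)->W->(3,1) | ant1:(2,3)->E->(2,4) | ant2:(2,4)->N->(1,4)
  grid max=2 at (2,4)
Step 2: ant0:(3,1)->N->(2,1) | ant1:(2,4)->N->(1,4) | ant2:(1,4)->S->(2,4)
  grid max=3 at (2,4)
Step 3: ant0:(2,1)->S->(3,1) | ant1:(1,4)->S->(2,4) | ant2:(2,4)->N->(1,4)
  grid max=4 at (2,4)
Final grid:
  0 0 0 0 0
  0 0 0 0 3
  0 0 0 0 4
  0 2 0 0 0
Max pheromone 4 at (2,4)

Answer: (2,4)=4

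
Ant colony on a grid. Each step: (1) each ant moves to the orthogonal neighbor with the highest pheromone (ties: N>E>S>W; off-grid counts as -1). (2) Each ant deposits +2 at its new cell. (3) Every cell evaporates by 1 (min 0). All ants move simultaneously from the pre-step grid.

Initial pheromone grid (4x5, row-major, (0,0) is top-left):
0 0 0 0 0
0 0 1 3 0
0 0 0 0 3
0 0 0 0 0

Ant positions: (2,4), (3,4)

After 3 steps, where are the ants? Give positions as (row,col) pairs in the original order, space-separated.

Step 1: ant0:(2,4)->N->(1,4) | ant1:(3,4)->N->(2,4)
  grid max=4 at (2,4)
Step 2: ant0:(1,4)->S->(2,4) | ant1:(2,4)->N->(1,4)
  grid max=5 at (2,4)
Step 3: ant0:(2,4)->N->(1,4) | ant1:(1,4)->S->(2,4)
  grid max=6 at (2,4)

(1,4) (2,4)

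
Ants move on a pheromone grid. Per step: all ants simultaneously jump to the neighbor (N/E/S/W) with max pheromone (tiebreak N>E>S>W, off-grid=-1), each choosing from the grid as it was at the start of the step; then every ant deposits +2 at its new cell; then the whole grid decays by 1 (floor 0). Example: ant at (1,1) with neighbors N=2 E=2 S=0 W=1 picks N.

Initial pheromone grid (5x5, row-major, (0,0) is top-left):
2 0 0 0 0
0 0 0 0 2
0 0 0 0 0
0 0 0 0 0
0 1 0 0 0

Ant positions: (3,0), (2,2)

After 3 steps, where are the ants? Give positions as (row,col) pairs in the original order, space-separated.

Step 1: ant0:(3,0)->N->(2,0) | ant1:(2,2)->N->(1,2)
  grid max=1 at (0,0)
Step 2: ant0:(2,0)->N->(1,0) | ant1:(1,2)->N->(0,2)
  grid max=1 at (0,2)
Step 3: ant0:(1,0)->N->(0,0) | ant1:(0,2)->E->(0,3)
  grid max=1 at (0,0)

(0,0) (0,3)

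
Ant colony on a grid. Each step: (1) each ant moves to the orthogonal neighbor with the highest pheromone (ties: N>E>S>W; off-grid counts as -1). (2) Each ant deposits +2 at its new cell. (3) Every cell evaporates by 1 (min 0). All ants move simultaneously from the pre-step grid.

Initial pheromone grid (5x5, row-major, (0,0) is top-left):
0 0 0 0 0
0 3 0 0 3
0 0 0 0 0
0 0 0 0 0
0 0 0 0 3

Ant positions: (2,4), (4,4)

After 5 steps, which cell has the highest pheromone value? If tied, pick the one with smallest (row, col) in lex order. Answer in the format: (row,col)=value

Step 1: ant0:(2,4)->N->(1,4) | ant1:(4,4)->N->(3,4)
  grid max=4 at (1,4)
Step 2: ant0:(1,4)->N->(0,4) | ant1:(3,4)->S->(4,4)
  grid max=3 at (1,4)
Step 3: ant0:(0,4)->S->(1,4) | ant1:(4,4)->N->(3,4)
  grid max=4 at (1,4)
Step 4: ant0:(1,4)->N->(0,4) | ant1:(3,4)->S->(4,4)
  grid max=3 at (1,4)
Step 5: ant0:(0,4)->S->(1,4) | ant1:(4,4)->N->(3,4)
  grid max=4 at (1,4)
Final grid:
  0 0 0 0 0
  0 0 0 0 4
  0 0 0 0 0
  0 0 0 0 1
  0 0 0 0 2
Max pheromone 4 at (1,4)

Answer: (1,4)=4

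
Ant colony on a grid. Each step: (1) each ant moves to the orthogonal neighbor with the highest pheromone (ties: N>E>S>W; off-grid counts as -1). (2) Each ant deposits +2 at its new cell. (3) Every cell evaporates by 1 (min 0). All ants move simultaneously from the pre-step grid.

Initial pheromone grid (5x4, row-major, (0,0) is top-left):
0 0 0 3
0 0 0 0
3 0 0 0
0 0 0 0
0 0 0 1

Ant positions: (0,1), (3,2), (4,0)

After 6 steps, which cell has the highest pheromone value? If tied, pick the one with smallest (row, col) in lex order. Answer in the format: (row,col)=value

Step 1: ant0:(0,1)->E->(0,2) | ant1:(3,2)->N->(2,2) | ant2:(4,0)->N->(3,0)
  grid max=2 at (0,3)
Step 2: ant0:(0,2)->E->(0,3) | ant1:(2,2)->N->(1,2) | ant2:(3,0)->N->(2,0)
  grid max=3 at (0,3)
Step 3: ant0:(0,3)->S->(1,3) | ant1:(1,2)->N->(0,2) | ant2:(2,0)->N->(1,0)
  grid max=2 at (0,3)
Step 4: ant0:(1,3)->N->(0,3) | ant1:(0,2)->E->(0,3) | ant2:(1,0)->S->(2,0)
  grid max=5 at (0,3)
Step 5: ant0:(0,3)->S->(1,3) | ant1:(0,3)->S->(1,3) | ant2:(2,0)->N->(1,0)
  grid max=4 at (0,3)
Step 6: ant0:(1,3)->N->(0,3) | ant1:(1,3)->N->(0,3) | ant2:(1,0)->S->(2,0)
  grid max=7 at (0,3)
Final grid:
  0 0 0 7
  0 0 0 2
  3 0 0 0
  0 0 0 0
  0 0 0 0
Max pheromone 7 at (0,3)

Answer: (0,3)=7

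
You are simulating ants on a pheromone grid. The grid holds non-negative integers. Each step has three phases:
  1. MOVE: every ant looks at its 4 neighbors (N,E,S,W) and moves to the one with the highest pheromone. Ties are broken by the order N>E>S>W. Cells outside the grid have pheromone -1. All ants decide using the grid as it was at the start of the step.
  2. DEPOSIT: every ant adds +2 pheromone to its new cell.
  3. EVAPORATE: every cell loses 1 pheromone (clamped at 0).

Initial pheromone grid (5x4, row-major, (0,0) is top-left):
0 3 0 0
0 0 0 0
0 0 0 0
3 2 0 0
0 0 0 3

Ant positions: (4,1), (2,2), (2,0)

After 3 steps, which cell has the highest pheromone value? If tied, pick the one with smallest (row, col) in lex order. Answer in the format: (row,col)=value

Answer: (3,0)=6

Derivation:
Step 1: ant0:(4,1)->N->(3,1) | ant1:(2,2)->N->(1,2) | ant2:(2,0)->S->(3,0)
  grid max=4 at (3,0)
Step 2: ant0:(3,1)->W->(3,0) | ant1:(1,2)->N->(0,2) | ant2:(3,0)->E->(3,1)
  grid max=5 at (3,0)
Step 3: ant0:(3,0)->E->(3,1) | ant1:(0,2)->W->(0,1) | ant2:(3,1)->W->(3,0)
  grid max=6 at (3,0)
Final grid:
  0 2 0 0
  0 0 0 0
  0 0 0 0
  6 5 0 0
  0 0 0 0
Max pheromone 6 at (3,0)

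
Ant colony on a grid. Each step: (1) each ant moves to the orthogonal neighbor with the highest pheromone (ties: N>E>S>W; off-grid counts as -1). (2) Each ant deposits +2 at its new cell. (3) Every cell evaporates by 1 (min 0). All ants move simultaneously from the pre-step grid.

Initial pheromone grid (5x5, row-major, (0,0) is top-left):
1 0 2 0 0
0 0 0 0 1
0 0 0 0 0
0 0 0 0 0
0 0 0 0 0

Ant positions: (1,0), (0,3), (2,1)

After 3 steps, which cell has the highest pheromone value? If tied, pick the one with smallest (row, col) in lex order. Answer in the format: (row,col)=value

Step 1: ant0:(1,0)->N->(0,0) | ant1:(0,3)->W->(0,2) | ant2:(2,1)->N->(1,1)
  grid max=3 at (0,2)
Step 2: ant0:(0,0)->E->(0,1) | ant1:(0,2)->E->(0,3) | ant2:(1,1)->N->(0,1)
  grid max=3 at (0,1)
Step 3: ant0:(0,1)->E->(0,2) | ant1:(0,3)->W->(0,2) | ant2:(0,1)->E->(0,2)
  grid max=7 at (0,2)
Final grid:
  0 2 7 0 0
  0 0 0 0 0
  0 0 0 0 0
  0 0 0 0 0
  0 0 0 0 0
Max pheromone 7 at (0,2)

Answer: (0,2)=7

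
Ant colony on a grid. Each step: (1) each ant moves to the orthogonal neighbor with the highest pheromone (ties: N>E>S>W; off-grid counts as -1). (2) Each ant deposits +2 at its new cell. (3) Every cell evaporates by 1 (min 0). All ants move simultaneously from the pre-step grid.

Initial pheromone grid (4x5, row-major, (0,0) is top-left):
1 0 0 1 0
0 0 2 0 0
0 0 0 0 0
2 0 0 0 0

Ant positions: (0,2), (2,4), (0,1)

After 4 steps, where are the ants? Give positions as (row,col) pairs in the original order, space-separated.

Step 1: ant0:(0,2)->S->(1,2) | ant1:(2,4)->N->(1,4) | ant2:(0,1)->W->(0,0)
  grid max=3 at (1,2)
Step 2: ant0:(1,2)->N->(0,2) | ant1:(1,4)->N->(0,4) | ant2:(0,0)->E->(0,1)
  grid max=2 at (1,2)
Step 3: ant0:(0,2)->S->(1,2) | ant1:(0,4)->S->(1,4) | ant2:(0,1)->E->(0,2)
  grid max=3 at (1,2)
Step 4: ant0:(1,2)->N->(0,2) | ant1:(1,4)->N->(0,4) | ant2:(0,2)->S->(1,2)
  grid max=4 at (1,2)

(0,2) (0,4) (1,2)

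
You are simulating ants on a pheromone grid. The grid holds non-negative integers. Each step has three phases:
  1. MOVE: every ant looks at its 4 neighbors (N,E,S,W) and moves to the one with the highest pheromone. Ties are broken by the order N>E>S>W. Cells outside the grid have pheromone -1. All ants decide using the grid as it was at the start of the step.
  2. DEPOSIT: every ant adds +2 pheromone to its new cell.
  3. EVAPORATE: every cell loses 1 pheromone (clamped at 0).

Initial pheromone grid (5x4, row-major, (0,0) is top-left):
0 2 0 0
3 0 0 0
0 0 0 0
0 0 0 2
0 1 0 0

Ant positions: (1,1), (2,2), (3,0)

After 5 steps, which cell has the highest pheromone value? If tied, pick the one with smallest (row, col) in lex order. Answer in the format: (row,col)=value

Step 1: ant0:(1,1)->W->(1,0) | ant1:(2,2)->N->(1,2) | ant2:(3,0)->N->(2,0)
  grid max=4 at (1,0)
Step 2: ant0:(1,0)->S->(2,0) | ant1:(1,2)->N->(0,2) | ant2:(2,0)->N->(1,0)
  grid max=5 at (1,0)
Step 3: ant0:(2,0)->N->(1,0) | ant1:(0,2)->E->(0,3) | ant2:(1,0)->S->(2,0)
  grid max=6 at (1,0)
Step 4: ant0:(1,0)->S->(2,0) | ant1:(0,3)->S->(1,3) | ant2:(2,0)->N->(1,0)
  grid max=7 at (1,0)
Step 5: ant0:(2,0)->N->(1,0) | ant1:(1,3)->N->(0,3) | ant2:(1,0)->S->(2,0)
  grid max=8 at (1,0)
Final grid:
  0 0 0 1
  8 0 0 0
  5 0 0 0
  0 0 0 0
  0 0 0 0
Max pheromone 8 at (1,0)

Answer: (1,0)=8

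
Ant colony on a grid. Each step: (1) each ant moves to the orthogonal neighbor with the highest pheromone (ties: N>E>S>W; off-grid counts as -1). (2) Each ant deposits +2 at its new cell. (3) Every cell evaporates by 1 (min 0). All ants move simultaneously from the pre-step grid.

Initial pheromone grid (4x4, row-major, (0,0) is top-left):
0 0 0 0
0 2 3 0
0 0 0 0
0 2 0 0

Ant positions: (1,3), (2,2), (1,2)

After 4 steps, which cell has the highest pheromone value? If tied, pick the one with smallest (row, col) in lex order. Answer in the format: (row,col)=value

Step 1: ant0:(1,3)->W->(1,2) | ant1:(2,2)->N->(1,2) | ant2:(1,2)->W->(1,1)
  grid max=6 at (1,2)
Step 2: ant0:(1,2)->W->(1,1) | ant1:(1,2)->W->(1,1) | ant2:(1,1)->E->(1,2)
  grid max=7 at (1,2)
Step 3: ant0:(1,1)->E->(1,2) | ant1:(1,1)->E->(1,2) | ant2:(1,2)->W->(1,1)
  grid max=10 at (1,2)
Step 4: ant0:(1,2)->W->(1,1) | ant1:(1,2)->W->(1,1) | ant2:(1,1)->E->(1,2)
  grid max=11 at (1,2)
Final grid:
  0 0 0 0
  0 10 11 0
  0 0 0 0
  0 0 0 0
Max pheromone 11 at (1,2)

Answer: (1,2)=11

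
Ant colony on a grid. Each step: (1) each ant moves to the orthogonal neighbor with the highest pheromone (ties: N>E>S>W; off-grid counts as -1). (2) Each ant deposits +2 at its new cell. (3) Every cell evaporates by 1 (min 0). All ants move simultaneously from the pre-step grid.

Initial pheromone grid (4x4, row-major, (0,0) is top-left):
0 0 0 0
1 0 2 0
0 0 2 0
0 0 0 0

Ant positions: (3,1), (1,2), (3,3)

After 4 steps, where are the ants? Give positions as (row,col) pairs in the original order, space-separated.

Step 1: ant0:(3,1)->N->(2,1) | ant1:(1,2)->S->(2,2) | ant2:(3,3)->N->(2,3)
  grid max=3 at (2,2)
Step 2: ant0:(2,1)->E->(2,2) | ant1:(2,2)->N->(1,2) | ant2:(2,3)->W->(2,2)
  grid max=6 at (2,2)
Step 3: ant0:(2,2)->N->(1,2) | ant1:(1,2)->S->(2,2) | ant2:(2,2)->N->(1,2)
  grid max=7 at (2,2)
Step 4: ant0:(1,2)->S->(2,2) | ant1:(2,2)->N->(1,2) | ant2:(1,2)->S->(2,2)
  grid max=10 at (2,2)

(2,2) (1,2) (2,2)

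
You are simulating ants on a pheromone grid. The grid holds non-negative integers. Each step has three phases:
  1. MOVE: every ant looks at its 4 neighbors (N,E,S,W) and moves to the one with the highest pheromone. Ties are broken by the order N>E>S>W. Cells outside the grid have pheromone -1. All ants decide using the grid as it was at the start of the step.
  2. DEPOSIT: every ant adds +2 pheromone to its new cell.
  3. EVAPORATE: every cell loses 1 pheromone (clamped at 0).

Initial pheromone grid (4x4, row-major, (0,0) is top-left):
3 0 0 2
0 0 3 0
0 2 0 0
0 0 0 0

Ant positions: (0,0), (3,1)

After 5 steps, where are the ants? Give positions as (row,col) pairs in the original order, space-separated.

Step 1: ant0:(0,0)->E->(0,1) | ant1:(3,1)->N->(2,1)
  grid max=3 at (2,1)
Step 2: ant0:(0,1)->W->(0,0) | ant1:(2,1)->N->(1,1)
  grid max=3 at (0,0)
Step 3: ant0:(0,0)->E->(0,1) | ant1:(1,1)->S->(2,1)
  grid max=3 at (2,1)
Step 4: ant0:(0,1)->W->(0,0) | ant1:(2,1)->N->(1,1)
  grid max=3 at (0,0)
Step 5: ant0:(0,0)->E->(0,1) | ant1:(1,1)->S->(2,1)
  grid max=3 at (2,1)

(0,1) (2,1)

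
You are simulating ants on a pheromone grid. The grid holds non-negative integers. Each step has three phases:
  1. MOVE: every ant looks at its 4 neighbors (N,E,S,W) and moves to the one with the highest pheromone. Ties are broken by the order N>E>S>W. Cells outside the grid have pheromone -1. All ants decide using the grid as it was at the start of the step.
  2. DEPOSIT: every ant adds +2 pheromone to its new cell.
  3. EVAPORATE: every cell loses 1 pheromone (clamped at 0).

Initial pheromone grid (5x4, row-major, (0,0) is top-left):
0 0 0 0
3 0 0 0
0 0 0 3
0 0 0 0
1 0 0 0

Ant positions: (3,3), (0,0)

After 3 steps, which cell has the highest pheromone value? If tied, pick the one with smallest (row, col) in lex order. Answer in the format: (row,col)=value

Answer: (1,0)=4

Derivation:
Step 1: ant0:(3,3)->N->(2,3) | ant1:(0,0)->S->(1,0)
  grid max=4 at (1,0)
Step 2: ant0:(2,3)->N->(1,3) | ant1:(1,0)->N->(0,0)
  grid max=3 at (1,0)
Step 3: ant0:(1,3)->S->(2,3) | ant1:(0,0)->S->(1,0)
  grid max=4 at (1,0)
Final grid:
  0 0 0 0
  4 0 0 0
  0 0 0 4
  0 0 0 0
  0 0 0 0
Max pheromone 4 at (1,0)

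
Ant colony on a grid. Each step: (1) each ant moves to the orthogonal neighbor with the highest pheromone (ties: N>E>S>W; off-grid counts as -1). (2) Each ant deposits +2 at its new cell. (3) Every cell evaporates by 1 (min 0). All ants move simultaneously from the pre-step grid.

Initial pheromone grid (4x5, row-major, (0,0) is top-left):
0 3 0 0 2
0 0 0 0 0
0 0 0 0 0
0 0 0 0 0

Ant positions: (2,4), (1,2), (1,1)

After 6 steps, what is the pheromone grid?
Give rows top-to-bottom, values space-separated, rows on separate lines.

After step 1: ants at (1,4),(0,2),(0,1)
  0 4 1 0 1
  0 0 0 0 1
  0 0 0 0 0
  0 0 0 0 0
After step 2: ants at (0,4),(0,1),(0,2)
  0 5 2 0 2
  0 0 0 0 0
  0 0 0 0 0
  0 0 0 0 0
After step 3: ants at (1,4),(0,2),(0,1)
  0 6 3 0 1
  0 0 0 0 1
  0 0 0 0 0
  0 0 0 0 0
After step 4: ants at (0,4),(0,1),(0,2)
  0 7 4 0 2
  0 0 0 0 0
  0 0 0 0 0
  0 0 0 0 0
After step 5: ants at (1,4),(0,2),(0,1)
  0 8 5 0 1
  0 0 0 0 1
  0 0 0 0 0
  0 0 0 0 0
After step 6: ants at (0,4),(0,1),(0,2)
  0 9 6 0 2
  0 0 0 0 0
  0 0 0 0 0
  0 0 0 0 0

0 9 6 0 2
0 0 0 0 0
0 0 0 0 0
0 0 0 0 0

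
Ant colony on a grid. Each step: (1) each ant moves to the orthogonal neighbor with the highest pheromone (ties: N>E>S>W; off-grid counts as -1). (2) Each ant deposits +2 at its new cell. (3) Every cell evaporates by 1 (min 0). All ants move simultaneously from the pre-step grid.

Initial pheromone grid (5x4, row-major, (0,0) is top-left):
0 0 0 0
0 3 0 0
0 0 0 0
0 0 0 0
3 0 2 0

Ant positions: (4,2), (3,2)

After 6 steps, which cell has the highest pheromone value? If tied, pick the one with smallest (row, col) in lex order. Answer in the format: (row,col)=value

Answer: (4,2)=8

Derivation:
Step 1: ant0:(4,2)->N->(3,2) | ant1:(3,2)->S->(4,2)
  grid max=3 at (4,2)
Step 2: ant0:(3,2)->S->(4,2) | ant1:(4,2)->N->(3,2)
  grid max=4 at (4,2)
Step 3: ant0:(4,2)->N->(3,2) | ant1:(3,2)->S->(4,2)
  grid max=5 at (4,2)
Step 4: ant0:(3,2)->S->(4,2) | ant1:(4,2)->N->(3,2)
  grid max=6 at (4,2)
Step 5: ant0:(4,2)->N->(3,2) | ant1:(3,2)->S->(4,2)
  grid max=7 at (4,2)
Step 6: ant0:(3,2)->S->(4,2) | ant1:(4,2)->N->(3,2)
  grid max=8 at (4,2)
Final grid:
  0 0 0 0
  0 0 0 0
  0 0 0 0
  0 0 6 0
  0 0 8 0
Max pheromone 8 at (4,2)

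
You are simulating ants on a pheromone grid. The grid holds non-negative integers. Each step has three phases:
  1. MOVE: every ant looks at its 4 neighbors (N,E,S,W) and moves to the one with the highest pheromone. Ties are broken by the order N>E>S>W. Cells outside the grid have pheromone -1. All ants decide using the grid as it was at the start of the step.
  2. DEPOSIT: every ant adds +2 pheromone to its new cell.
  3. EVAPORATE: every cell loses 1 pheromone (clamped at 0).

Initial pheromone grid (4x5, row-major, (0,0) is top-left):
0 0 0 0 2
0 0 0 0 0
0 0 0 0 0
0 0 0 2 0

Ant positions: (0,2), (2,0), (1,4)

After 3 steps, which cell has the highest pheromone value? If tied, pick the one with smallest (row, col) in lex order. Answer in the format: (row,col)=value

Step 1: ant0:(0,2)->E->(0,3) | ant1:(2,0)->N->(1,0) | ant2:(1,4)->N->(0,4)
  grid max=3 at (0,4)
Step 2: ant0:(0,3)->E->(0,4) | ant1:(1,0)->N->(0,0) | ant2:(0,4)->W->(0,3)
  grid max=4 at (0,4)
Step 3: ant0:(0,4)->W->(0,3) | ant1:(0,0)->E->(0,1) | ant2:(0,3)->E->(0,4)
  grid max=5 at (0,4)
Final grid:
  0 1 0 3 5
  0 0 0 0 0
  0 0 0 0 0
  0 0 0 0 0
Max pheromone 5 at (0,4)

Answer: (0,4)=5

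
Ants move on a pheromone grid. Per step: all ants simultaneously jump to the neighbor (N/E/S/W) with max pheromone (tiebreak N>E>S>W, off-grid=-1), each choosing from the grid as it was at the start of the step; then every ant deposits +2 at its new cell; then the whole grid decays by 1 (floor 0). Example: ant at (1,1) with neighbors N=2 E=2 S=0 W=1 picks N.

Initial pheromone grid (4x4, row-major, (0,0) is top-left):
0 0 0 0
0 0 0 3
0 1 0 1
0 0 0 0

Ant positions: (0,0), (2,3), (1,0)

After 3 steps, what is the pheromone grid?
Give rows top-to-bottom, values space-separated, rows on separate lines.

After step 1: ants at (0,1),(1,3),(0,0)
  1 1 0 0
  0 0 0 4
  0 0 0 0
  0 0 0 0
After step 2: ants at (0,0),(0,3),(0,1)
  2 2 0 1
  0 0 0 3
  0 0 0 0
  0 0 0 0
After step 3: ants at (0,1),(1,3),(0,0)
  3 3 0 0
  0 0 0 4
  0 0 0 0
  0 0 0 0

3 3 0 0
0 0 0 4
0 0 0 0
0 0 0 0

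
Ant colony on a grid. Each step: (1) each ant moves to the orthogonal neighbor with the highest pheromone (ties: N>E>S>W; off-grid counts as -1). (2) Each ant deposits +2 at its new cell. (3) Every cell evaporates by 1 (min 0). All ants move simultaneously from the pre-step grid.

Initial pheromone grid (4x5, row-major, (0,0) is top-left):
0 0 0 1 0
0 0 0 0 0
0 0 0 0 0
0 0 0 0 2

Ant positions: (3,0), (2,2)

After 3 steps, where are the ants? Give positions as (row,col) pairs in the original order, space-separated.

Step 1: ant0:(3,0)->N->(2,0) | ant1:(2,2)->N->(1,2)
  grid max=1 at (1,2)
Step 2: ant0:(2,0)->N->(1,0) | ant1:(1,2)->N->(0,2)
  grid max=1 at (0,2)
Step 3: ant0:(1,0)->N->(0,0) | ant1:(0,2)->E->(0,3)
  grid max=1 at (0,0)

(0,0) (0,3)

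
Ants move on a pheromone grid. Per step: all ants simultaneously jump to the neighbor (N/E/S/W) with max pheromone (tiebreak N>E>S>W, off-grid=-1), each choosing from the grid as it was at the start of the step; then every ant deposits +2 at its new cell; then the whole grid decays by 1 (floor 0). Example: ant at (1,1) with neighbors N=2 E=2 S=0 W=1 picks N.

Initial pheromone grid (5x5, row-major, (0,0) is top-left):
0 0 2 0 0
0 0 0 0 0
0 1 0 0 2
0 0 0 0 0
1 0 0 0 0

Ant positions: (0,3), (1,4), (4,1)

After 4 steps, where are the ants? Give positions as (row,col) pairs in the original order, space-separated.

Step 1: ant0:(0,3)->W->(0,2) | ant1:(1,4)->S->(2,4) | ant2:(4,1)->W->(4,0)
  grid max=3 at (0,2)
Step 2: ant0:(0,2)->E->(0,3) | ant1:(2,4)->N->(1,4) | ant2:(4,0)->N->(3,0)
  grid max=2 at (0,2)
Step 3: ant0:(0,3)->W->(0,2) | ant1:(1,4)->S->(2,4) | ant2:(3,0)->S->(4,0)
  grid max=3 at (0,2)
Step 4: ant0:(0,2)->E->(0,3) | ant1:(2,4)->N->(1,4) | ant2:(4,0)->N->(3,0)
  grid max=2 at (0,2)

(0,3) (1,4) (3,0)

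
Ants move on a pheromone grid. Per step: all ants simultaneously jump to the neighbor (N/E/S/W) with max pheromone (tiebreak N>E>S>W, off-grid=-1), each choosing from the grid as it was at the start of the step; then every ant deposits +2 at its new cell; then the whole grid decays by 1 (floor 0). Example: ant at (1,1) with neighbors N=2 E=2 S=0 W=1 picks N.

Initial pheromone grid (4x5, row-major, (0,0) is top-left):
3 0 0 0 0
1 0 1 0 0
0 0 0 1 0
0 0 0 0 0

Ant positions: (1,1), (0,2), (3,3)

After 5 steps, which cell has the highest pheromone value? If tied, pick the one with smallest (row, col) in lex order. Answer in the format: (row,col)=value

Answer: (1,2)=12

Derivation:
Step 1: ant0:(1,1)->E->(1,2) | ant1:(0,2)->S->(1,2) | ant2:(3,3)->N->(2,3)
  grid max=4 at (1,2)
Step 2: ant0:(1,2)->N->(0,2) | ant1:(1,2)->N->(0,2) | ant2:(2,3)->N->(1,3)
  grid max=3 at (0,2)
Step 3: ant0:(0,2)->S->(1,2) | ant1:(0,2)->S->(1,2) | ant2:(1,3)->W->(1,2)
  grid max=8 at (1,2)
Step 4: ant0:(1,2)->N->(0,2) | ant1:(1,2)->N->(0,2) | ant2:(1,2)->N->(0,2)
  grid max=7 at (0,2)
Step 5: ant0:(0,2)->S->(1,2) | ant1:(0,2)->S->(1,2) | ant2:(0,2)->S->(1,2)
  grid max=12 at (1,2)
Final grid:
  0 0 6 0 0
  0 0 12 0 0
  0 0 0 0 0
  0 0 0 0 0
Max pheromone 12 at (1,2)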